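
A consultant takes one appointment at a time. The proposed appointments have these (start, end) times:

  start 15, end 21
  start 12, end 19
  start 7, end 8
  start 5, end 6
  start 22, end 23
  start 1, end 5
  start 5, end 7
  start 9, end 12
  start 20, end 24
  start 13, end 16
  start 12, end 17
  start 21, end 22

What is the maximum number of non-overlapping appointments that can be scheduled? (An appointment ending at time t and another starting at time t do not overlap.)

7

Sorted by end: (1,5)  (5,6)  (5,7)  (7,8)  (9,12)  (13,16)  (12,17)  (12,19)  (15,21)  (21,22)  (22,23)  (20,24)
take (1,5); take (5,6); take (7,8); take (9,12); take (13,16); take (21,22); take (22,23).
Selected 7 appointments.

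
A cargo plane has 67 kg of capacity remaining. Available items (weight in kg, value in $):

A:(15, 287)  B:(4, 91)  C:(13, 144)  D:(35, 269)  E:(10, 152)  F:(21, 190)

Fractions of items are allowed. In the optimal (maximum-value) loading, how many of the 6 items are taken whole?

Greedy by value/weight ratio, highest first.
Order: B (91/4=22.75) > A (287/15=19.13) > E (152/10=15.20) > C (144/13=11.08) > F (190/21=9.05) > D (269/35=7.69)
Fill: take B (4 @ 91) → take A (15 @ 287) → take E (10 @ 152) → take C (13 @ 144) → take F (21 @ 190) → take 4/35 of D → 30.74; 67/67 used.
5 item(s) taken whole; one partial (take 4/35 of D).

5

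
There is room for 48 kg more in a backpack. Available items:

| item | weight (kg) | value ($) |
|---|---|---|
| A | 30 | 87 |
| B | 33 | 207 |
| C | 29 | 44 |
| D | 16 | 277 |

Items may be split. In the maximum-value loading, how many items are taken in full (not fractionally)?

Sort by value per unit weight and fill in that order.
Ratios (sorted): D 17.31, B 6.27, A 2.90, C 1.52
take D (16 @ 277); take 32/33 of B → 200.73. Capacity used 48/48.
1 item(s) taken whole; one partial (take 32/33 of B).

1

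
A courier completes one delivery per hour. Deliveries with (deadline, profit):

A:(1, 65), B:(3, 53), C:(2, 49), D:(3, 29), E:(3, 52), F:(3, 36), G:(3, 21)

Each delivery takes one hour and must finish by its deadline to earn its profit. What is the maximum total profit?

170

Profit order: A=65 B=53 E=52 C=49 F=36 D=29 G=21
Assign: A→slot 1, B→slot 3, E→slot 2, C skipped, F skipped, D skipped, G skipped.
Slots: [1:A] [2:E] [3:B]
Profit = 65 + 52 + 53 = 170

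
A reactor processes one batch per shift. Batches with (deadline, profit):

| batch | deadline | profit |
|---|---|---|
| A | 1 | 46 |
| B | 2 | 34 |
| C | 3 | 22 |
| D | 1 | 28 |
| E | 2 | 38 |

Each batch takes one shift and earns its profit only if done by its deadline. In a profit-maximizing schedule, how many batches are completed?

3

Sort by profit descending; place each in the latest free slot ≤ its deadline.
Profit order: A=46 E=38 B=34 D=28 C=22
Assign: A→slot 1, E→slot 2, B skipped, D skipped, C→slot 3.
Slots: [1:A] [2:E] [3:C]
3 of 5 scheduled.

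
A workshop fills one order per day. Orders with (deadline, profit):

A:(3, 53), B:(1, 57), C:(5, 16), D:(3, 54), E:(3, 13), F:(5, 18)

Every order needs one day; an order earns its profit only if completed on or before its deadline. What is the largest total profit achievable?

Sort by profit descending; place each in the latest free slot ≤ its deadline.
Profit order: B=57 D=54 A=53 F=18 C=16 E=13
Assign: B→slot 1, D→slot 3, A→slot 2, F→slot 5, C→slot 4, E skipped.
Slots: [1:B] [2:A] [3:D] [4:C] [5:F]
Profit = 57 + 53 + 54 + 16 + 18 = 198

198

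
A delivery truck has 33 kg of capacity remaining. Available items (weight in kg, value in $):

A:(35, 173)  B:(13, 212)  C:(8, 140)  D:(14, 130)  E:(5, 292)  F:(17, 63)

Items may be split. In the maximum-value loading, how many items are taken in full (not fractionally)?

Greedy by value/weight ratio, highest first.
Order: E (292/5=58.40) > C (140/8=17.50) > B (212/13=16.31) > D (130/14=9.29) > A (173/35=4.94) > F (63/17=3.71)
Fill: take E (5 @ 292) → take C (8 @ 140) → take B (13 @ 212) → take 7/14 of D → 65.00; 33/33 used.
3 item(s) taken whole; one partial (take 7/14 of D).

3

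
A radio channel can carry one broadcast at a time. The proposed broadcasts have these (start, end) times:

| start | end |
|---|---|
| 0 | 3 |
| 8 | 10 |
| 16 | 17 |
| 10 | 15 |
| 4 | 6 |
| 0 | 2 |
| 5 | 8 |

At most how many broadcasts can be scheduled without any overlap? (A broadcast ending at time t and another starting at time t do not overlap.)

Sort by end time and greedily take each interval whose start is ≥ the last chosen end.
Sorted by end: (0,2)  (0,3)  (4,6)  (5,8)  (8,10)  (10,15)  (16,17)
take (0,2); take (4,6); take (8,10); take (10,15); take (16,17).
Selected 5 broadcasts.

5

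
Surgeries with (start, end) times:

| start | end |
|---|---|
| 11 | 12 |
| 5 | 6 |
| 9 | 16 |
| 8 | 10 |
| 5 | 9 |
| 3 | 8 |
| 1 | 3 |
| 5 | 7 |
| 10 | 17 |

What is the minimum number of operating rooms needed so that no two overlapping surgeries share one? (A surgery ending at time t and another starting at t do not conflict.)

4

Events (time:±→running): 1:+→1 3:-→0 3:+→1 5:+→2 5:+→3 5:+→4 … peak 4.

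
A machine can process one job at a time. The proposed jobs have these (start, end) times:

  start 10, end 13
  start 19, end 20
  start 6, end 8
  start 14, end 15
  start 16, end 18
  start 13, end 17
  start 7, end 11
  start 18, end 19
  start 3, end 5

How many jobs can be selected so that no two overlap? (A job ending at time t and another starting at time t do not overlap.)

Sorted by end: (3,5)  (6,8)  (7,11)  (10,13)  (14,15)  (13,17)  (16,18)  (18,19)  (19,20)
take (3,5); take (6,8); skip (7,11); take (10,13); take (14,15); take (16,18); take (18,19); take (19,20).
Selected 7 jobs.

7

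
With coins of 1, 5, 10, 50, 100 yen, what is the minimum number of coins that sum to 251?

4

251 = 2×100 + 1×50 + 1×1
Total coins = 2 + 1 + 1 = 4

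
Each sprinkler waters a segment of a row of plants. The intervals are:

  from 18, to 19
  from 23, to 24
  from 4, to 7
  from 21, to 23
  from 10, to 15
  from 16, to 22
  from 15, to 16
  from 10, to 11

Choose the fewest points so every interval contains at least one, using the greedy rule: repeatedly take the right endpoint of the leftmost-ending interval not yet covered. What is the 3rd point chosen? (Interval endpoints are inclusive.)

Process intervals by earliest right end; each time one isn't hit yet, stab at its right endpoint.
Sorted: [4,7] [10,11] [10,15] [15,16] [18,19] [16,22] [21,23] [23,24]
{[4,7]} hit by 7; {[10,11],[10,15]} hit by 11; {[15,16]} hit by 16; {[18,19],[16,22]} hit by 19; {[21,23],[23,24]} hit by 23.
Points: 7, 11, 16, 19, 23 (5 total).

16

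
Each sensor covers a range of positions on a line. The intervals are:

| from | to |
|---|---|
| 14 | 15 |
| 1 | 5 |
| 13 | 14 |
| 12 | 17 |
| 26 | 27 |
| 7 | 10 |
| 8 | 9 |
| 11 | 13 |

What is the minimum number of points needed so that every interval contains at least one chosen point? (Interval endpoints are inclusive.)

5

Sort by right endpoint; whenever an interval is uncovered, place a point at its right end.
By right end: [1,5]  [8,9]  [7,10]  [11,13]  [13,14]  [14,15]  [12,17]  [26,27]
[1,5] uncovered → point at 5; [8,9] uncovered → point at 9; [11,13] uncovered → point at 13; [14,15] uncovered → point at 15; [26,27] uncovered → point at 27.
Points: 5, 9, 13, 15, 27 (5 total).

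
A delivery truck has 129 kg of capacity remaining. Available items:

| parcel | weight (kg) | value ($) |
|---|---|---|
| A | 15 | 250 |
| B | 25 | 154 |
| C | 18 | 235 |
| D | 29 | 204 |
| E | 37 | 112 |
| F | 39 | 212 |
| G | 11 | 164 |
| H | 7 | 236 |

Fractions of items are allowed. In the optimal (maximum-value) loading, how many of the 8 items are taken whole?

Ratios (sorted): H 33.71, A 16.67, G 14.91, C 13.06, D 7.03, B 6.16, F 5.44, E 3.03
take H (7 @ 236); take A (15 @ 250); take G (11 @ 164); take C (18 @ 235); take D (29 @ 204); take B (25 @ 154); take 24/39 of F → 130.46. Capacity used 129/129.
6 item(s) taken whole; one partial (take 24/39 of F).

6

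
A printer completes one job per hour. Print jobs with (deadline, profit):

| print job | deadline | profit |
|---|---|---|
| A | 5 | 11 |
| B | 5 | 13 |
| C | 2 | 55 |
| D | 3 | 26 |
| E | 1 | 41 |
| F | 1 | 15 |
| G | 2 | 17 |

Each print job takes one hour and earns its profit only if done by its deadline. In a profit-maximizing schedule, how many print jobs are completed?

Profit order: C=55 E=41 D=26 G=17 F=15 B=13 A=11
Assign: C→slot 2, E→slot 1, D→slot 3, G skipped, F skipped, B→slot 5, A→slot 4.
Slots: [1:E] [2:C] [3:D] [4:A] [5:B]
5 of 7 scheduled.

5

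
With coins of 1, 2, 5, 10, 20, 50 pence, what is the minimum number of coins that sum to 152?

4

152 = 3×50 + 1×2
Total coins = 3 + 1 = 4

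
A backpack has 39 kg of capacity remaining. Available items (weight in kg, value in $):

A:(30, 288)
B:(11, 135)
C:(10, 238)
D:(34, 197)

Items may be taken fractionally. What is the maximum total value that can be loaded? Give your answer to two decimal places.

Ratios (sorted): C 23.80, B 12.27, A 9.60, D 5.79
take C (10 @ 238); take B (11 @ 135); take 18/30 of A → 172.80. Capacity used 39/39.
Total value = 545.80

545.80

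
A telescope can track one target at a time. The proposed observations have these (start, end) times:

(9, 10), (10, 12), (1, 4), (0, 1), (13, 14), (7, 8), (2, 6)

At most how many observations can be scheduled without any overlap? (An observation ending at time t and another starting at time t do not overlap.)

6

Order by finish time; keep every interval that doesn't clash with the previous kept one.
Sorted by end: (0,1)  (1,4)  (2,6)  (7,8)  (9,10)  (10,12)  (13,14)
take (0,1); take (1,4); skip (2,6); take (7,8); take (9,10); take (10,12); take (13,14).
Selected 6 observations.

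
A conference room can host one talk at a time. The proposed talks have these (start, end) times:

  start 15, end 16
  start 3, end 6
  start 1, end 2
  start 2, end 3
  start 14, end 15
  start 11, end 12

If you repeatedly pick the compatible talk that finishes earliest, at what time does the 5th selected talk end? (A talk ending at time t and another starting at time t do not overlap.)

Sorted by end: (1,2)  (2,3)  (3,6)  (11,12)  (14,15)  (15,16)
take (1,2); take (2,3); take (3,6); take (11,12); take (14,15); take (15,16).
Selected: (1,2) (2,3) (3,6) (11,12) (14,15) (15,16)

15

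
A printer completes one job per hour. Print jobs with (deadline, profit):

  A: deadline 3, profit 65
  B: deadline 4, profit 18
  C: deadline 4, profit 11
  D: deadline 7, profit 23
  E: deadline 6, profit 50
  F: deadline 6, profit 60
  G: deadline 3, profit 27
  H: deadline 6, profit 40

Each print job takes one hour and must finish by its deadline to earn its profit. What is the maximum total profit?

283

Sort by profit descending; place each in the latest free slot ≤ its deadline.
By profit: A(d3,65), F(d6,60), E(d6,50), H(d6,40), G(d3,27), D(d7,23), B(d4,18), C(d4,11)
A→slot 3; F→slot 6; E→slot 5; H→slot 4; G→slot 2; D→slot 7; B→slot 1; C skipped.
Profit = 18 + 27 + 65 + 40 + 50 + 60 + 23 = 283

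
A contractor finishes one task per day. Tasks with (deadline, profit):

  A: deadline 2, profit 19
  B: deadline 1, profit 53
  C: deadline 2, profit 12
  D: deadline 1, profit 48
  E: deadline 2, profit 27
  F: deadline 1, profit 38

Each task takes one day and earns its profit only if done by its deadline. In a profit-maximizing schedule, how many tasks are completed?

Take jobs in profit order; each goes to the latest open slot no later than its deadline.
By profit: B(d1,53), D(d1,48), F(d1,38), E(d2,27), A(d2,19), C(d2,12)
B→slot 1; D skipped; F skipped; E→slot 2; A skipped; C skipped.
2 of 6 scheduled.

2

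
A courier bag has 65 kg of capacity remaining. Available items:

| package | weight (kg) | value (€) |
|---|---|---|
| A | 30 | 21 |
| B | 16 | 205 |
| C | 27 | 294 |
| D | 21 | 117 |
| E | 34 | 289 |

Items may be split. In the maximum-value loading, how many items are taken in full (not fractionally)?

2

Greedy by value/weight ratio, highest first.
Order: B (205/16=12.81) > C (294/27=10.89) > E (289/34=8.50) > D (117/21=5.57) > A (21/30=0.70)
Fill: take B (16 @ 205) → take C (27 @ 294) → take 22/34 of E → 187.00; 65/65 used.
2 item(s) taken whole; one partial (take 22/34 of E).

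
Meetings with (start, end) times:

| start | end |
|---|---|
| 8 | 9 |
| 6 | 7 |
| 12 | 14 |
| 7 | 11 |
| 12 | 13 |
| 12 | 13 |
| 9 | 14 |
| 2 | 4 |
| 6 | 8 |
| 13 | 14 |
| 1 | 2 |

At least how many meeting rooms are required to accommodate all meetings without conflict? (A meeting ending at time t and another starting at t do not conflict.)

Events (time:±→running): 1:+→1 2:-→0 2:+→1 4:-→0 6:+→1 6:+→2 7:-→1 7:+→2 8:-→1 8:+→2 9:-→1 9:+→2 11:-→1 12:+→2 12:+→3 12:+→4 … peak 4.

4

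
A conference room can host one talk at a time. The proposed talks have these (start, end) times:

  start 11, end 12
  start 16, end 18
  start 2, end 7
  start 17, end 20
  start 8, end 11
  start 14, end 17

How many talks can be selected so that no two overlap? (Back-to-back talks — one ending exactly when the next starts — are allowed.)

5

Order by finish time; keep every interval that doesn't clash with the previous kept one.
By end time: (2,7), (8,11), (11,12), (14,17), (16,18), (17,20).
Pick (2,7); next start ≥ 7 → (8,11); next start ≥ 11 → (11,12); next start ≥ 12 → (14,17); next start ≥ 17 → (17,20).
Selected 5 talks.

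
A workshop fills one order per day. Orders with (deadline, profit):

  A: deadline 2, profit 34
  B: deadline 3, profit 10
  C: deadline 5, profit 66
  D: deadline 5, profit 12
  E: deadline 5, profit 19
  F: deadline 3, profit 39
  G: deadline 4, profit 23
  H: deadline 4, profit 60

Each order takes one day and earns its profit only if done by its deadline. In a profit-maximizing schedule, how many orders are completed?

5

By profit: C(d5,66), H(d4,60), F(d3,39), A(d2,34), G(d4,23), E(d5,19), D(d5,12), B(d3,10)
C→slot 5; H→slot 4; F→slot 3; A→slot 2; G→slot 1; E skipped; D skipped; B skipped.
5 of 8 scheduled.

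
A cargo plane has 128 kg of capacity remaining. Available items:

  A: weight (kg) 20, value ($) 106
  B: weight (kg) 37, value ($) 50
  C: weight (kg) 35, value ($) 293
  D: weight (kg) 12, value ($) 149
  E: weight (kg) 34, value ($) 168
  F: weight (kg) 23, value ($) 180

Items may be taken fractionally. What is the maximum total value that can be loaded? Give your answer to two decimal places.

Sort by value per unit weight and fill in that order.
Ratios (sorted): D 12.42, C 8.37, F 7.83, A 5.30, E 4.94, B 1.35
take D (12 @ 149); take C (35 @ 293); take F (23 @ 180); take A (20 @ 106); take E (34 @ 168); take 4/37 of B → 5.41. Capacity used 128/128.
Total value = 901.41

901.41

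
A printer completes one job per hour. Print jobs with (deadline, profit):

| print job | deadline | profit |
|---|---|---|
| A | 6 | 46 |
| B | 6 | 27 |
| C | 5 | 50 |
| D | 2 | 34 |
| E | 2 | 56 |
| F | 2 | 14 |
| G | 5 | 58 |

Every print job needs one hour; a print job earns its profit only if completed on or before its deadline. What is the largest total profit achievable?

271

By profit: G(d5,58), E(d2,56), C(d5,50), A(d6,46), D(d2,34), B(d6,27), F(d2,14)
G→slot 5; E→slot 2; C→slot 4; A→slot 6; D→slot 1; B→slot 3; F skipped.
Profit = 34 + 56 + 27 + 50 + 58 + 46 = 271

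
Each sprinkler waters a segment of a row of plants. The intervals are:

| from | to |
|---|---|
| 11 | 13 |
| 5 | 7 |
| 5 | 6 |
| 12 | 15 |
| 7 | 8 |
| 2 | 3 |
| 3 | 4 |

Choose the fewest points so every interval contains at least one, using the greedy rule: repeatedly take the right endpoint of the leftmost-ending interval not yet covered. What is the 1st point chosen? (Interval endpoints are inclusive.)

3

Sort by right endpoint; whenever an interval is uncovered, place a point at its right end.
By right end: [2,3]  [3,4]  [5,6]  [5,7]  [7,8]  [11,13]  [12,15]
[2,3] uncovered → point at 3; [5,6] uncovered → point at 6; [7,8] uncovered → point at 8; [11,13] uncovered → point at 13.
Points: 3, 6, 8, 13 (4 total).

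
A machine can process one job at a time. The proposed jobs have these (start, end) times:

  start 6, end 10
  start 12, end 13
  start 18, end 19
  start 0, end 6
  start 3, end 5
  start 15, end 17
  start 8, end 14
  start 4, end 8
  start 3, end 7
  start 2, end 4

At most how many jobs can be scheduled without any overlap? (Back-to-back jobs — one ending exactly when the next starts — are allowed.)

Greedy by earliest finish: after sorting by end time, pick each interval compatible with the last pick.
Sorted by end: (2,4)  (3,5)  (0,6)  (3,7)  (4,8)  (6,10)  (12,13)  (8,14)  (15,17)  (18,19)
take (2,4); take (4,8); take (12,13); skip (8,14); take (15,17); take (18,19).
Selected 5 jobs.

5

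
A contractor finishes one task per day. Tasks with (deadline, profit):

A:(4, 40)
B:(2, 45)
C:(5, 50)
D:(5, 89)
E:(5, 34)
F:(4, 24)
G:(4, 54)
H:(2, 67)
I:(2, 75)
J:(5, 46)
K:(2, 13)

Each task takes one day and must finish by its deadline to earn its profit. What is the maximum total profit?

335

Profit order: D=89 I=75 H=67 G=54 C=50 J=46 B=45 A=40 E=34 F=24 K=13
Assign: D→slot 5, I→slot 2, H→slot 1, G→slot 4, C→slot 3, J skipped, B skipped, A skipped, E skipped, F skipped, K skipped.
Slots: [1:H] [2:I] [3:C] [4:G] [5:D]
Profit = 67 + 75 + 50 + 54 + 89 = 335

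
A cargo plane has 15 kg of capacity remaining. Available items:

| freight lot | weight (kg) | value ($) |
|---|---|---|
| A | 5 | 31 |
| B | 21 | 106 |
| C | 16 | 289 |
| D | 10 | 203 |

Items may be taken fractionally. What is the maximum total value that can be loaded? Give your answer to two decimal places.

Greedy by value/weight ratio, highest first.
Order: D (203/10=20.30) > C (289/16=18.06) > A (31/5=6.20) > B (106/21=5.05)
Fill: take D (10 @ 203) → take 5/16 of C → 90.31; 15/15 used.
Total value = 293.31

293.31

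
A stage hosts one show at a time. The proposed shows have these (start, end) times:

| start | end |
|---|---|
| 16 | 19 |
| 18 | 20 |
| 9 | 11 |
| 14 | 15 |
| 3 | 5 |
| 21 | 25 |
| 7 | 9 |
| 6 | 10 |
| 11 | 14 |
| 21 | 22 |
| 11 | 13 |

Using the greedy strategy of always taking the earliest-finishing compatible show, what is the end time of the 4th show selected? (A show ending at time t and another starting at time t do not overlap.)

13

By end time: (3,5), (7,9), (6,10), (9,11), (11,13), (11,14), (14,15), (16,19), (18,20), (21,22), (21,25).
Pick (3,5); next start ≥ 5 → (7,9); next start ≥ 9 → (9,11); next start ≥ 11 → (11,13); next start ≥ 13 → (14,15); next start ≥ 15 → (16,19); next start ≥ 19 → (21,22).
Selected: (3,5) (7,9) (9,11) (11,13) (14,15) (16,19) (21,22)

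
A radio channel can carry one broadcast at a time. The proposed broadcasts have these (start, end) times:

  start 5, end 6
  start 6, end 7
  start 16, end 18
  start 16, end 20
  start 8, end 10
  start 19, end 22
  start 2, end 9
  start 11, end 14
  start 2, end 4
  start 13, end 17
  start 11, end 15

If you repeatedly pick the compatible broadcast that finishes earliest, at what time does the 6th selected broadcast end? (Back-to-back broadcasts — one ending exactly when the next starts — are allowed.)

18

Sorted by end: (2,4)  (5,6)  (6,7)  (2,9)  (8,10)  (11,14)  (11,15)  (13,17)  (16,18)  (16,20)  (19,22)
take (2,4); take (5,6); take (6,7); take (8,10); take (11,14); take (16,18); take (19,22).
Selected: (2,4) (5,6) (6,7) (8,10) (11,14) (16,18) (19,22)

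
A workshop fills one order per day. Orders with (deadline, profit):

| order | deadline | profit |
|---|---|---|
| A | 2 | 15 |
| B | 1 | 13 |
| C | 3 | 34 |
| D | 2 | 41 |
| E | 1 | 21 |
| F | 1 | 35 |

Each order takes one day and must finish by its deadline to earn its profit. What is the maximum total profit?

110

Profit order: D=41 F=35 C=34 E=21 A=15 B=13
Assign: D→slot 2, F→slot 1, C→slot 3, E skipped, A skipped, B skipped.
Slots: [1:F] [2:D] [3:C]
Profit = 35 + 41 + 34 = 110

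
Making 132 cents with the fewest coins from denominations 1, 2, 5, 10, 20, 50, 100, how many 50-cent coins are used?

0

Use the largest denomination that fits, subtract, and repeat.
132 = 1×100 + 1×20 + 1×10 + 1×2
Count of 50: 0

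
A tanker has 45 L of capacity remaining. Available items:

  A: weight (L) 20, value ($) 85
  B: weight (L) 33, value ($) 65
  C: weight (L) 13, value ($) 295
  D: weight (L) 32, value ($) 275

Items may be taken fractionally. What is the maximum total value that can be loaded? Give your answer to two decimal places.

Sort by value per unit weight and fill in that order.
Ratios (sorted): C 22.69, D 8.59, A 4.25, B 1.97
take C (13 @ 295); take D (32 @ 275). Capacity used 45/45.
Total value = 570.00

570.00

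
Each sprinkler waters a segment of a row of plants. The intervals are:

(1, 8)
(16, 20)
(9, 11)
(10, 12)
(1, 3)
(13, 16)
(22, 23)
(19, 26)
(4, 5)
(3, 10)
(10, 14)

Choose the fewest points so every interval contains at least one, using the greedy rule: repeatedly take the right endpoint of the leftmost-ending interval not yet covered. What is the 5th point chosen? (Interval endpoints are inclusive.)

By right end: [1,3]  [4,5]  [1,8]  [3,10]  [9,11]  [10,12]  [10,14]  [13,16]  [16,20]  [22,23]  [19,26]
[1,3] uncovered → point at 3; [4,5] uncovered → point at 5; [9,11] uncovered → point at 11; [13,16] uncovered → point at 16; [22,23] uncovered → point at 23.
Points: 3, 5, 11, 16, 23 (5 total).

23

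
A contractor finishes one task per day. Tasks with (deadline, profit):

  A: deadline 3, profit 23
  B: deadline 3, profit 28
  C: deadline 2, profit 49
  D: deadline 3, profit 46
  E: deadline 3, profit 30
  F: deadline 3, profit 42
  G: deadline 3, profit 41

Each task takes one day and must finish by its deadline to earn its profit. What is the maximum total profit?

137

By profit: C(d2,49), D(d3,46), F(d3,42), G(d3,41), E(d3,30), B(d3,28), A(d3,23)
C→slot 2; D→slot 3; F→slot 1; G skipped; E skipped; B skipped; A skipped.
Profit = 42 + 49 + 46 = 137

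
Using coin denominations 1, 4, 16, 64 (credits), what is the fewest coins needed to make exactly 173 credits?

Use the largest denomination that fits, subtract, and repeat.
173 − 2×64→45 − 2×16→13 − 3×4→1 − 1×1→0
Total coins = 2 + 2 + 3 + 1 = 8

8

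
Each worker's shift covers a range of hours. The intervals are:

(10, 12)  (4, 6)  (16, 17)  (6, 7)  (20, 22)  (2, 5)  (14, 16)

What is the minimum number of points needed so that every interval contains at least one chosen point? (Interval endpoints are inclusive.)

5

Sorted: [2,5] [4,6] [6,7] [10,12] [14,16] [16,17] [20,22]
{[2,5],[4,6]} hit by 5; {[6,7]} hit by 7; {[10,12]} hit by 12; {[14,16],[16,17]} hit by 16; {[20,22]} hit by 22.
Points: 5, 7, 12, 16, 22 (5 total).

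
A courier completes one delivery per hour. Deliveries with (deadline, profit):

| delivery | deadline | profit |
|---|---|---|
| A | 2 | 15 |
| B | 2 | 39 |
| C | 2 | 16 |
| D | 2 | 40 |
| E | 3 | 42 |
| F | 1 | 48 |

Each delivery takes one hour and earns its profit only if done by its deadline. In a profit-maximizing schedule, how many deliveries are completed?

Sort by profit descending; place each in the latest free slot ≤ its deadline.
By profit: F(d1,48), E(d3,42), D(d2,40), B(d2,39), C(d2,16), A(d2,15)
F→slot 1; E→slot 3; D→slot 2; B skipped; C skipped; A skipped.
3 of 6 scheduled.

3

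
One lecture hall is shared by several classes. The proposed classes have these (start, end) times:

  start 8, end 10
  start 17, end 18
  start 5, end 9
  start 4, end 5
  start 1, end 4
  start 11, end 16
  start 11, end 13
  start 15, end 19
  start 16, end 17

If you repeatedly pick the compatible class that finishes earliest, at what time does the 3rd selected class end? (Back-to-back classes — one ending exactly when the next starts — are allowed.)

9

Order by finish time; keep every interval that doesn't clash with the previous kept one.
By end time: (1,4), (4,5), (5,9), (8,10), (11,13), (11,16), (16,17), (17,18), (15,19).
Pick (1,4); next start ≥ 4 → (4,5); next start ≥ 5 → (5,9); next start ≥ 9 → (11,13); next start ≥ 13 → (16,17); next start ≥ 17 → (17,18).
Selected: (1,4) (4,5) (5,9) (11,13) (16,17) (17,18)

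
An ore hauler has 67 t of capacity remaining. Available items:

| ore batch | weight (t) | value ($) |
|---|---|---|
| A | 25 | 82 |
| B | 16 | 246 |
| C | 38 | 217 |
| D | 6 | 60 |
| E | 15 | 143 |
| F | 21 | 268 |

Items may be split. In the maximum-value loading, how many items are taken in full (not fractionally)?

Greedy by value/weight ratio, highest first.
Ratios (sorted): B 15.38, F 12.76, D 10.00, E 9.53, C 5.71, A 3.28
take B (16 @ 246); take F (21 @ 268); take D (6 @ 60); take E (15 @ 143); take 9/38 of C → 51.39. Capacity used 67/67.
4 item(s) taken whole; one partial (take 9/38 of C).

4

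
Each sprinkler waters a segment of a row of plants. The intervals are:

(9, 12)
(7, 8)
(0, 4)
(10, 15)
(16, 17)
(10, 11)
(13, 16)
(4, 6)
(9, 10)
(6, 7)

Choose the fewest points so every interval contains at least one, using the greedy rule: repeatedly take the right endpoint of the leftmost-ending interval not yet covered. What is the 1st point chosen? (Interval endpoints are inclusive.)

4

Process intervals by earliest right end; each time one isn't hit yet, stab at its right endpoint.
Sorted: [0,4] [4,6] [6,7] [7,8] [9,10] [10,11] [9,12] [10,15] [13,16] [16,17]
{[0,4],[4,6]} hit by 4; {[6,7],[7,8]} hit by 7; {[9,10],[10,11],[9,12],[10,15]} hit by 10; {[13,16],[16,17]} hit by 16.
Points: 4, 7, 10, 16 (4 total).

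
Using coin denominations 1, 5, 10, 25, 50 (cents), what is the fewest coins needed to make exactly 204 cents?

204 − 4×50→4 − 4×1→0
Total coins = 4 + 4 = 8

8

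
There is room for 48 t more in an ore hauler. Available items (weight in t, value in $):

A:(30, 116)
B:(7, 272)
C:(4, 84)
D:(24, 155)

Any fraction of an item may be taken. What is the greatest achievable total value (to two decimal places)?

Sort by value per unit weight and fill in that order.
Ratios (sorted): B 38.86, C 21.00, D 6.46, A 3.87
take B (7 @ 272); take C (4 @ 84); take D (24 @ 155); take 13/30 of A → 50.27. Capacity used 48/48.
Total value = 561.27

561.27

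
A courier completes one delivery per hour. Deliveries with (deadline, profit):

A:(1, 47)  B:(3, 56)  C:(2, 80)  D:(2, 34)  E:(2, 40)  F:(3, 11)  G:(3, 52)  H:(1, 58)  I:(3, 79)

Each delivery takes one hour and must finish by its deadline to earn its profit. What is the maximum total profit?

Take jobs in profit order; each goes to the latest open slot no later than its deadline.
Profit order: C=80 I=79 H=58 B=56 G=52 A=47 E=40 D=34 F=11
Assign: C→slot 2, I→slot 3, H→slot 1, B skipped, G skipped, A skipped, E skipped, D skipped, F skipped.
Slots: [1:H] [2:C] [3:I]
Profit = 58 + 80 + 79 = 217

217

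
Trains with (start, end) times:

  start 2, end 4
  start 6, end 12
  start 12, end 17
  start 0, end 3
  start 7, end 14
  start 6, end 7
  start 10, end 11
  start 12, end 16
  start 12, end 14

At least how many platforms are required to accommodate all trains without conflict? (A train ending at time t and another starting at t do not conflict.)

4

Count concurrent intervals with a sweep; the peak is the room count.
Events (time:±→running): 0:+→1 2:+→2 3:-→1 4:-→0 6:+→1 6:+→2 7:-→1 7:+→2 10:+→3 11:-→2 12:-→1 12:+→2 12:+→3 12:+→4 … peak 4.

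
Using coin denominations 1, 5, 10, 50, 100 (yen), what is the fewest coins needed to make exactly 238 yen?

238 − 2×100→38 − 3×10→8 − 1×5→3 − 3×1→0
Total coins = 2 + 3 + 1 + 3 = 9

9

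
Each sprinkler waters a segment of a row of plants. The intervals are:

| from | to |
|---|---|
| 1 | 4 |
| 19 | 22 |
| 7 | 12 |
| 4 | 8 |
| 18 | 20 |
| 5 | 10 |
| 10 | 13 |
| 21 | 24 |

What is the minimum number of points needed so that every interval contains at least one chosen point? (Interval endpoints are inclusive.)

4

Process intervals by earliest right end; each time one isn't hit yet, stab at its right endpoint.
Sorted: [1,4] [4,8] [5,10] [7,12] [10,13] [18,20] [19,22] [21,24]
{[1,4],[4,8]} hit by 4; {[5,10],[7,12],[10,13]} hit by 10; {[18,20],[19,22]} hit by 20; {[21,24]} hit by 24.
Points: 4, 10, 20, 24 (4 total).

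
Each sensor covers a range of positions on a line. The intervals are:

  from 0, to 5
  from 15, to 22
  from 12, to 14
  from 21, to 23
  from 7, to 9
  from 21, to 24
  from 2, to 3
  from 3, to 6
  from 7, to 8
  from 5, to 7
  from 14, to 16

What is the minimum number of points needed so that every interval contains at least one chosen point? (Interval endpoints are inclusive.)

4

By right end: [2,3]  [0,5]  [3,6]  [5,7]  [7,8]  [7,9]  [12,14]  [14,16]  [15,22]  [21,23]  [21,24]
[2,3] uncovered → point at 3; [5,7] uncovered → point at 7; [12,14] uncovered → point at 14; [15,22] uncovered → point at 22.
Points: 3, 7, 14, 22 (4 total).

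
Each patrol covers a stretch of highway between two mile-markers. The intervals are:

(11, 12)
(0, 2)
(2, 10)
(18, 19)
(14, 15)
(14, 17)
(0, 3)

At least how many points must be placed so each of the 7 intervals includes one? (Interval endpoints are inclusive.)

Process intervals by earliest right end; each time one isn't hit yet, stab at its right endpoint.
Sorted: [0,2] [0,3] [2,10] [11,12] [14,15] [14,17] [18,19]
{[0,2],[0,3],[2,10]} hit by 2; {[11,12]} hit by 12; {[14,15],[14,17]} hit by 15; {[18,19]} hit by 19.
Points: 2, 12, 15, 19 (4 total).

4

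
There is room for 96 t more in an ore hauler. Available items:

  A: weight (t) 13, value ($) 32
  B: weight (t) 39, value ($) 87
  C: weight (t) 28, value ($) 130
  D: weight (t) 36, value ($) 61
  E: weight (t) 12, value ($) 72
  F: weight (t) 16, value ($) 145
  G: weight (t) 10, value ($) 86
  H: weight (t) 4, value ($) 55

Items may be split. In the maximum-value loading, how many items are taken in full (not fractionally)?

6

Ratios (sorted): H 13.75, F 9.06, G 8.60, E 6.00, C 4.64, A 2.46, B 2.23, D 1.69
take H (4 @ 55); take F (16 @ 145); take G (10 @ 86); take E (12 @ 72); take C (28 @ 130); take A (13 @ 32); take 13/39 of B → 29.00. Capacity used 96/96.
6 item(s) taken whole; one partial (take 13/39 of B).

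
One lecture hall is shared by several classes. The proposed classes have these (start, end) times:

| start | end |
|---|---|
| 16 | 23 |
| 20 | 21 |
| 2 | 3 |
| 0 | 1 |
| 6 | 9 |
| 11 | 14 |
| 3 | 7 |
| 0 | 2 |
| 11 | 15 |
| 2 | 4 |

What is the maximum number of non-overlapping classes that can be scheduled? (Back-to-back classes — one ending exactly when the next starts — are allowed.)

By end time: (0,1), (0,2), (2,3), (2,4), (3,7), (6,9), (11,14), (11,15), (20,21), (16,23).
Pick (0,1); next start ≥ 1 → (2,3); next start ≥ 3 → (3,7); next start ≥ 7 → (11,14); next start ≥ 14 → (20,21).
Selected 5 classes.

5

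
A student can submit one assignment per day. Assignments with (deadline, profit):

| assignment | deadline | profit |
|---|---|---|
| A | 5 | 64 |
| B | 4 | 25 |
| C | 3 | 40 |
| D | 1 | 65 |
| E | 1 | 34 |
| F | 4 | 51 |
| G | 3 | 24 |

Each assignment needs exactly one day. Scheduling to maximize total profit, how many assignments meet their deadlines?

5

By profit: D(d1,65), A(d5,64), F(d4,51), C(d3,40), E(d1,34), B(d4,25), G(d3,24)
D→slot 1; A→slot 5; F→slot 4; C→slot 3; E skipped; B→slot 2; G skipped.
5 of 7 scheduled.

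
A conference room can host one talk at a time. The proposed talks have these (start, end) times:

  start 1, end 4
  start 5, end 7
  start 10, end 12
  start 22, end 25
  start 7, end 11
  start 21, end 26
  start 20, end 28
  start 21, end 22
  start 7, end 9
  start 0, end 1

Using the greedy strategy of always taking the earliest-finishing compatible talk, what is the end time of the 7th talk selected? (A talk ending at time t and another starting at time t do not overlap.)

25

By end time: (0,1), (1,4), (5,7), (7,9), (7,11), (10,12), (21,22), (22,25), (21,26), (20,28).
Pick (0,1); next start ≥ 1 → (1,4); next start ≥ 4 → (5,7); next start ≥ 7 → (7,9); next start ≥ 9 → (10,12); next start ≥ 12 → (21,22); next start ≥ 22 → (22,25).
Selected: (0,1) (1,4) (5,7) (7,9) (10,12) (21,22) (22,25)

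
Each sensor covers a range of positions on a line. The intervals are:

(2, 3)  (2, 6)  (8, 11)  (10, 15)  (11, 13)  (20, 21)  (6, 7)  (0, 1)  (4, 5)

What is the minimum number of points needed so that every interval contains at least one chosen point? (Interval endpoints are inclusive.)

6

Process intervals by earliest right end; each time one isn't hit yet, stab at its right endpoint.
By right end: [0,1]  [2,3]  [4,5]  [2,6]  [6,7]  [8,11]  [11,13]  [10,15]  [20,21]
[0,1] uncovered → point at 1; [2,3] uncovered → point at 3; [4,5] uncovered → point at 5; [6,7] uncovered → point at 7; [8,11] uncovered → point at 11; [20,21] uncovered → point at 21.
Points: 1, 3, 5, 7, 11, 21 (6 total).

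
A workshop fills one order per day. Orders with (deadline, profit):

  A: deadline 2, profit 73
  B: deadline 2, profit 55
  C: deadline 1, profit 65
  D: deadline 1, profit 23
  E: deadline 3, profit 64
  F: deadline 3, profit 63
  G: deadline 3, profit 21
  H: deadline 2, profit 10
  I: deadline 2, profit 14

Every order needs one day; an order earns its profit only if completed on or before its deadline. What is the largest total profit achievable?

Profit order: A=73 C=65 E=64 F=63 B=55 D=23 G=21 I=14 H=10
Assign: A→slot 2, C→slot 1, E→slot 3, F skipped, B skipped, D skipped, G skipped, I skipped, H skipped.
Slots: [1:C] [2:A] [3:E]
Profit = 65 + 73 + 64 = 202

202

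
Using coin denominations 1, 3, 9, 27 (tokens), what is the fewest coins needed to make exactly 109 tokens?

5

109 − 4×27→1 − 1×1→0
Total coins = 4 + 1 = 5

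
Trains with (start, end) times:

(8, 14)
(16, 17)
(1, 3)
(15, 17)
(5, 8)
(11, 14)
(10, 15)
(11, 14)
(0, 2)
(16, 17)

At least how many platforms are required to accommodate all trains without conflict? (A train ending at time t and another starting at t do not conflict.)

4

Events (time:±→running): 0:+→1 1:+→2 2:-→1 3:-→0 5:+→1 8:-→0 8:+→1 10:+→2 11:+→3 11:+→4 … peak 4.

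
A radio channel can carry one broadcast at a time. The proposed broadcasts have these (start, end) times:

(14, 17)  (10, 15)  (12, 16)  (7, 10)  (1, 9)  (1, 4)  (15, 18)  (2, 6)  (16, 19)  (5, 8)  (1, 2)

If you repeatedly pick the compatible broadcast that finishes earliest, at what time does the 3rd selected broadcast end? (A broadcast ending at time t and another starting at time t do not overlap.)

Sort by end time and greedily take each interval whose start is ≥ the last chosen end.
By end time: (1,2), (1,4), (2,6), (5,8), (1,9), (7,10), (10,15), (12,16), (14,17), (15,18), (16,19).
Pick (1,2); next start ≥ 2 → (2,6); next start ≥ 6 → (7,10); next start ≥ 10 → (10,15); next start ≥ 15 → (15,18).
Selected: (1,2) (2,6) (7,10) (10,15) (15,18)

10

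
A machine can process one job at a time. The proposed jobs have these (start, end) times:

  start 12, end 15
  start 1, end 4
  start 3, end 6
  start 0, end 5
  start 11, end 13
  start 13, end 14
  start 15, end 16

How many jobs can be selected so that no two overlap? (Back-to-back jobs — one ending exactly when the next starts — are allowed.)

Order by finish time; keep every interval that doesn't clash with the previous kept one.
Sorted by end: (1,4)  (0,5)  (3,6)  (11,13)  (13,14)  (12,15)  (15,16)
take (1,4); skip (3,6); take (11,13); take (13,14); take (15,16).
Selected 4 jobs.

4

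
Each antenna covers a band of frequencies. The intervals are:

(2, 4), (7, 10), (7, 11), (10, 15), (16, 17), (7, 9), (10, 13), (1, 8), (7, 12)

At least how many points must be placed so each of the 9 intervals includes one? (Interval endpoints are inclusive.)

4

Sorted: [2,4] [1,8] [7,9] [7,10] [7,11] [7,12] [10,13] [10,15] [16,17]
{[2,4],[1,8]} hit by 4; {[7,9],[7,10],[7,11],[7,12]} hit by 9; {[10,13],[10,15]} hit by 13; {[16,17]} hit by 17.
Points: 4, 9, 13, 17 (4 total).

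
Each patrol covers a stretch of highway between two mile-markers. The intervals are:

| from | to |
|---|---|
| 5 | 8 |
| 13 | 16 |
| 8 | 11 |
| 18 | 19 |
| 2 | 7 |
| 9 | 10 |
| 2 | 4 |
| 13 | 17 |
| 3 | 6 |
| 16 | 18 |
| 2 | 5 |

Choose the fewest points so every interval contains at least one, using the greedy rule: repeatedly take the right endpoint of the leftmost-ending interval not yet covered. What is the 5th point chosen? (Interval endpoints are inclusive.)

19

Sort by right endpoint; whenever an interval is uncovered, place a point at its right end.
Sorted: [2,4] [2,5] [3,6] [2,7] [5,8] [9,10] [8,11] [13,16] [13,17] [16,18] [18,19]
{[2,4],[2,5],[3,6],[2,7]} hit by 4; {[5,8]} hit by 8; {[9,10],[8,11]} hit by 10; {[13,16],[13,17],[16,18]} hit by 16; {[18,19]} hit by 19.
Points: 4, 8, 10, 16, 19 (5 total).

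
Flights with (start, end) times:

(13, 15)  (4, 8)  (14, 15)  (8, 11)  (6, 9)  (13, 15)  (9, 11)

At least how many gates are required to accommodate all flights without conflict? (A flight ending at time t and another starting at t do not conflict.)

starts: [4, 6, 8, 9, 13, 13, 14]
ends:   [8, 9, 11, 11, 15, 15, 15]
s4→1 s6→2 e8→1 s8→2 e9→1 s9→2 e11→1 e11→0 s13→1 s13→2 s14→3  — peak 3.

3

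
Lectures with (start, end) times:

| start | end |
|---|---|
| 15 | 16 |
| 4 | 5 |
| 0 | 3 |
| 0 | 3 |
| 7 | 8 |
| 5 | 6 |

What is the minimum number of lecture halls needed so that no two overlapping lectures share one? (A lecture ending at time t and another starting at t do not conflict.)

Count concurrent intervals with a sweep; the peak is the room count.
starts: [0, 0, 4, 5, 7, 15]
ends:   [3, 3, 5, 6, 8, 16]
s0→1 s0→2  — peak 2.

2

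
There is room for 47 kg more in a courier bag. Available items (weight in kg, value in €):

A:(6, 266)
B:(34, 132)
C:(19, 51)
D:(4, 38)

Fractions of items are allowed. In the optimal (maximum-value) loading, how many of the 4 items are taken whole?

3

Order: A (266/6=44.33) > D (38/4=9.50) > B (132/34=3.88) > C (51/19=2.68)
Fill: take A (6 @ 266) → take D (4 @ 38) → take B (34 @ 132) → take 3/19 of C → 8.05; 47/47 used.
3 item(s) taken whole; one partial (take 3/19 of C).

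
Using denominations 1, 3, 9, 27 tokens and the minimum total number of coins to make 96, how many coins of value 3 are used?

2

Use the largest denomination that fits, subtract, and repeat.
96 = 3×27 + 1×9 + 2×3
Count of 3: 2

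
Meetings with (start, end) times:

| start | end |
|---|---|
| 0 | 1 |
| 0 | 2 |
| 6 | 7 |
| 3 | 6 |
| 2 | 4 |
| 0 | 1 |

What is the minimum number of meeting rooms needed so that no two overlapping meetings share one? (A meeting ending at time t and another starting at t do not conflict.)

Count concurrent intervals with a sweep; the peak is the room count.
Events (time:±→running): 0:+→1 0:+→2 0:+→3 … peak 3.

3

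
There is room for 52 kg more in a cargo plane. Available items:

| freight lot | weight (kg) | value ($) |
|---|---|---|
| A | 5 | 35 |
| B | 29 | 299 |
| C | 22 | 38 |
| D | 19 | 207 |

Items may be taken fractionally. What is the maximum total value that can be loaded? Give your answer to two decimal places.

534.00

Sort by value per unit weight and fill in that order.
Ratios (sorted): D 10.89, B 10.31, A 7.00, C 1.73
take D (19 @ 207); take B (29 @ 299); take 4/5 of A → 28.00. Capacity used 52/52.
Total value = 534.00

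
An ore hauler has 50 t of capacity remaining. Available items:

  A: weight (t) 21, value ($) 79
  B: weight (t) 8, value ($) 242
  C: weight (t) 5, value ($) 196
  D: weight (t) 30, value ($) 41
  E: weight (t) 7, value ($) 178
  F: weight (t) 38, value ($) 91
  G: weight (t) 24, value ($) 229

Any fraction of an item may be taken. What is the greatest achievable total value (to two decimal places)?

867.57

Order: C (196/5=39.20) > B (242/8=30.25) > E (178/7=25.43) > G (229/24=9.54) > A (79/21=3.76) > F (91/38=2.39) > D (41/30=1.37)
Fill: take C (5 @ 196) → take B (8 @ 242) → take E (7 @ 178) → take G (24 @ 229) → take 6/21 of A → 22.57; 50/50 used.
Total value = 867.57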